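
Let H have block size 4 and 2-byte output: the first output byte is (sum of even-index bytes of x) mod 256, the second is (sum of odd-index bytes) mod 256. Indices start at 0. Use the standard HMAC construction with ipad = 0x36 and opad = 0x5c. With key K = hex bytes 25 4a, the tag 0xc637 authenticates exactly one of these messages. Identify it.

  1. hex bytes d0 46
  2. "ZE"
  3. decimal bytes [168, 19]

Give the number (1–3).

Key hex bytes 25 4a is 2 bytes ≤ B = 4; zero-pad to 4 bytes: K' = 25 4a 00 00.
K' ⊕ ipad = 13 7c 36 36; K' ⊕ opad = 79 16 5c 5c.
m1: inner = H(13 7c 36 36 d0 46) = 19 f8; tag = H(79 16 5c 5c 19 f8) = ee6a
m2: inner = H(13 7c 36 36 5a 45) = a3 f7; tag = H(79 16 5c 5c a3 f7) = 7869
m3: inner = H(13 7c 36 36 a8 13) = f1 c5; tag = H(79 16 5c 5c f1 c5) = c637 ← matches

3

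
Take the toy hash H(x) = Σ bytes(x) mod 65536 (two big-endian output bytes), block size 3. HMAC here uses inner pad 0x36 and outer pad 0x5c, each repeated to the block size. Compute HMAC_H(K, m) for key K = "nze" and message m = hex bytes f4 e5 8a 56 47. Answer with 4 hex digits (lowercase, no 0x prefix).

Key "nze" = 6e 7a 65 is exactly B = 3 bytes: K' = 6e 7a 65.
K' ⊕ ipad = 58 4c 53.  K' ⊕ opad = 32 26 39.
Inner input = (K'⊕ipad) ∥ m = 58 4c 53 ∥ f4 e5 8a 56 47.
Inner hash: sum = 88+76+83+244+229+138+86+71 = 1015 → 03 f7.
Outer input = (K'⊕opad) ∥ inner = 32 26 39 ∥ 03 f7.
Outer hash (tag): sum = 50+38+57+3+247 = 395 → 01 8b.

018b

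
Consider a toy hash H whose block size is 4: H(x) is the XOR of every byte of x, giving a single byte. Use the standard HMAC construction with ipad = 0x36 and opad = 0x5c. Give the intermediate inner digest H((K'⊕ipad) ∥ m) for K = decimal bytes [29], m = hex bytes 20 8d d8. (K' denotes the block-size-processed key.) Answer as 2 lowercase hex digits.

Key decimal bytes [29] = 1d is 1 byte ≤ B = 4; zero-pad to 4 bytes: K' = 1d 00 00 00.
K' ⊕ ipad = 2b 36 36 36.
Inner input = 2b 36 36 36 ∥ 20 8d d8.
Inner hash: XOR 2b⊕36⊕36⊕36⊕20⊕8d⊕d8 = 68.

68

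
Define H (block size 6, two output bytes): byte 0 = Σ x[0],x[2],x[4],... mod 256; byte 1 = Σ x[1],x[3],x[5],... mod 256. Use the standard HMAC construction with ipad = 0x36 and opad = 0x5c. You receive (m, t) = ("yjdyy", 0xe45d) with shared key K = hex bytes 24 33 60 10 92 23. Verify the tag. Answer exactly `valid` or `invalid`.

valid

Key hex bytes 24 33 60 10 92 23 is exactly B = 6 bytes: K' = 24 33 60 10 92 23.
K' ⊕ ipad = 12 05 56 26 a4 15; K' ⊕ opad = 78 6f 3c 4c ce 7f.
Inner hash: even-index sum = 610 mod 256 = 98; odd-index sum = 291 mod 256 = 35 → 62 23.
Outer hash (recomputed tag): even-index sum = 484 mod 256 = 228; odd-index sum = 349 mod 256 = 93 → e4 5d.
Recomputed tag = e45d; claimed = e45d → match.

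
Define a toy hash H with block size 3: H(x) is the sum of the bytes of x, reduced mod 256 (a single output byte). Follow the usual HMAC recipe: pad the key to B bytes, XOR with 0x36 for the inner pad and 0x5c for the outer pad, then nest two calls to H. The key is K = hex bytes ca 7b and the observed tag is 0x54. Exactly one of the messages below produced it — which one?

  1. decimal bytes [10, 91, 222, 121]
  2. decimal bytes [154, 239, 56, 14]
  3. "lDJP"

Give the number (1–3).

Key hex bytes ca 7b is 2 bytes ≤ B = 3; zero-pad to 3 bytes: K' = ca 7b 00.
K' ⊕ ipad = fc 4d 36; K' ⊕ opad = 96 27 5c.
m1: inner = H(fc 4d 36 0a 5b de 79) = 3b; tag = H(96 27 5c 3b) = 54 ← matches
m2: inner = H(fc 4d 36 9a ef 38 0e) = 4e; tag = H(96 27 5c 4e) = 67
m3: inner = H(fc 4d 36 6c 44 4a 50) = c9; tag = H(96 27 5c c9) = e2

1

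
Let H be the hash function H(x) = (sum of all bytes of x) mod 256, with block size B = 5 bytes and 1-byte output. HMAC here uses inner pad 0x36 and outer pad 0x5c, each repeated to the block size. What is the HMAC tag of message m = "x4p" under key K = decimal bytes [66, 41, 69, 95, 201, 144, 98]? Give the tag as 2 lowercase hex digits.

Key decimal bytes [66, 41, 69, 95, 201, 144, 98] = 42 29 45 5f c9 90 62 is 7 bytes > B = 5, so hash it first: H(key) = ca, then zero-pad to 5 bytes: K' = ca 00 00 00 00.
K' ⊕ ipad = fc 36 36 36 36.  K' ⊕ opad = 96 5c 5c 5c 5c.
Inner input = (K'⊕ipad) ∥ m = fc 36 36 36 36 ∥ 78 34 70.
Inner hash: sum = 252+54+54+54+54+120+52+112 = 752; mod 256 = 240 → f0.
Outer input = (K'⊕opad) ∥ inner = 96 5c 5c 5c 5c ∥ f0.
Outer hash (tag): sum = 150+92+92+92+92+240 = 758; mod 256 = 246 → f6.

f6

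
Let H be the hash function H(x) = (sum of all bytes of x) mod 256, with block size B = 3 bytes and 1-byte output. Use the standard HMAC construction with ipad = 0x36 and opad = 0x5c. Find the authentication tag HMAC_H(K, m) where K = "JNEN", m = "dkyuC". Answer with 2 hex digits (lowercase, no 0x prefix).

Key "JNEN" = 4a 4e 45 4e is 4 bytes > B = 3, so hash it first: H(key) = 2b, then zero-pad to 3 bytes: K' = 2b 00 00.
K' ⊕ ipad = 1d 36 36.  K' ⊕ opad = 77 5c 5c.
Inner input = (K'⊕ipad) ∥ m = 1d 36 36 ∥ 64 6b 79 75 43.
Inner hash: sum = 29+54+54+100+107+121+117+67 = 649; mod 256 = 137 → 89.
Outer input = (K'⊕opad) ∥ inner = 77 5c 5c ∥ 89.
Outer hash (tag): sum = 119+92+92+137 = 440; mod 256 = 184 → b8.

b8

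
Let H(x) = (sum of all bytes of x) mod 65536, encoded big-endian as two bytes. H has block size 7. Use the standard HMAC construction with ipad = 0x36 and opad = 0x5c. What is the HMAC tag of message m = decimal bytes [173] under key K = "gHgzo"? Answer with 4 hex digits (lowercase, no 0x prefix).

027b

Key "gHgzo" = 67 48 67 7a 6f is 5 bytes ≤ B = 7; zero-pad to 7 bytes: K' = 67 48 67 7a 6f 00 00.
K' ⊕ ipad = 51 7e 51 4c 59 36 36.  K' ⊕ opad = 3b 14 3b 26 33 5c 5c.
Inner input = (K'⊕ipad) ∥ m = 51 7e 51 4c 59 36 36 ∥ ad.
Inner hash: sum = 81+126+81+76+89+54+54+173 = 734 → 02 de.
Outer input = (K'⊕opad) ∥ inner = 3b 14 3b 26 33 5c 5c ∥ 02 de.
Outer hash (tag): sum = 59+20+59+38+51+92+92+2+222 = 635 → 02 7b.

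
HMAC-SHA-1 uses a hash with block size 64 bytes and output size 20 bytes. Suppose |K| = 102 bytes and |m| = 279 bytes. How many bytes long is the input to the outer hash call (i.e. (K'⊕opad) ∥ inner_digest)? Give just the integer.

Key is 102 > 64 bytes, so it is hashed to 20 bytes then zero-padded to 64: |K'| = 64.
Outer input = (K'⊕opad) ∥ H(inner) → 64 + 20 = 84 bytes.

84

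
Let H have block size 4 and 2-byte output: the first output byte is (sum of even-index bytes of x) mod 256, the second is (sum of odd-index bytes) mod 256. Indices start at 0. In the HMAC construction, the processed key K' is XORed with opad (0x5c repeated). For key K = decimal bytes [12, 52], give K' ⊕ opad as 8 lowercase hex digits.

Key decimal bytes [12, 52] = 0c 34 is 2 bytes ≤ B = 4; zero-pad to 4 bytes: K' = 0c 34 00 00.
XOR each byte with 0x5c: 0c⊕5c=50, 34⊕5c=68, 00⊕5c=5c, 00⊕5c=5c.

50685c5c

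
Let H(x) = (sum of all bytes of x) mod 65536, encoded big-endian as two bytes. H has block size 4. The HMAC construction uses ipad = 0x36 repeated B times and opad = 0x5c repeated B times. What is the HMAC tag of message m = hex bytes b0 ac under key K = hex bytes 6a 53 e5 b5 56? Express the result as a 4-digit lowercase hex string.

02a0

Key hex bytes 6a 53 e5 b5 56 is 5 bytes > B = 4, so hash it first: H(key) = 02 ad, then zero-pad to 4 bytes: K' = 02 ad 00 00.
K' ⊕ ipad = 34 9b 36 36.  K' ⊕ opad = 5e f1 5c 5c.
Inner input = (K'⊕ipad) ∥ m = 34 9b 36 36 ∥ b0 ac.
Inner hash: sum = 52+155+54+54+176+172 = 663 → 02 97.
Outer input = (K'⊕opad) ∥ inner = 5e f1 5c 5c ∥ 02 97.
Outer hash (tag): sum = 94+241+92+92+2+151 = 672 → 02 a0.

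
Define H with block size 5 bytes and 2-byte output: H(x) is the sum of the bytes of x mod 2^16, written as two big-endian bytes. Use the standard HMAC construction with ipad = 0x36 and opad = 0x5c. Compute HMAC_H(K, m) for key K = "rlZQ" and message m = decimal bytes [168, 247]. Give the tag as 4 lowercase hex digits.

0116

Key "rlZQ" = 72 6c 5a 51 is 4 bytes ≤ B = 5; zero-pad to 5 bytes: K' = 72 6c 5a 51 00.
K' ⊕ ipad = 44 5a 6c 67 36.  K' ⊕ opad = 2e 30 06 0d 5c.
Inner input = (K'⊕ipad) ∥ m = 44 5a 6c 67 36 ∥ a8 f7.
Inner hash: sum = 68+90+108+103+54+168+247 = 838 → 03 46.
Outer input = (K'⊕opad) ∥ inner = 2e 30 06 0d 5c ∥ 03 46.
Outer hash (tag): sum = 46+48+6+13+92+3+70 = 278 → 01 16.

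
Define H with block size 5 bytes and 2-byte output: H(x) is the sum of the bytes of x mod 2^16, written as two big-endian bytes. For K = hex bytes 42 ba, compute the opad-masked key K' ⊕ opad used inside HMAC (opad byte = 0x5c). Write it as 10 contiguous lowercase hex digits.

1ee65c5c5c

Key hex bytes 42 ba is 2 bytes ≤ B = 5; zero-pad to 5 bytes: K' = 42 ba 00 00 00.
XOR each byte with 0x5c: 42⊕5c=1e, ba⊕5c=e6, 00⊕5c=5c, 00⊕5c=5c, 00⊕5c=5c.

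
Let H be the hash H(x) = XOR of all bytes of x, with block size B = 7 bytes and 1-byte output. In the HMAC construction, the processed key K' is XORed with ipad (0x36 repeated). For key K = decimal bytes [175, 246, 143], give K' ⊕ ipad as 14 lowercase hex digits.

99c0b936363636

Key decimal bytes [175, 246, 143] = af f6 8f is 3 bytes ≤ B = 7; zero-pad to 7 bytes: K' = af f6 8f 00 00 00 00.
XOR each byte with 0x36: af⊕36=99, f6⊕36=c0, 8f⊕36=b9, 00⊕36=36, 00⊕36=36, 00⊕36=36, 00⊕36=36.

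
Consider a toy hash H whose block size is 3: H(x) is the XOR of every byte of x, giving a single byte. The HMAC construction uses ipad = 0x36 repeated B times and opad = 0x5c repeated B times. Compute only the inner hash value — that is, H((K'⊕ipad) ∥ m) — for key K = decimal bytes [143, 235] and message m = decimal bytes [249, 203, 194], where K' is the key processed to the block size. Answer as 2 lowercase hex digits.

a2

Key decimal bytes [143, 235] = 8f eb is 2 bytes ≤ B = 3; zero-pad to 3 bytes: K' = 8f eb 00.
K' ⊕ ipad = b9 dd 36.
Inner input = b9 dd 36 ∥ f9 cb c2.
Inner hash: XOR b9⊕dd⊕36⊕f9⊕cb⊕c2 = a2.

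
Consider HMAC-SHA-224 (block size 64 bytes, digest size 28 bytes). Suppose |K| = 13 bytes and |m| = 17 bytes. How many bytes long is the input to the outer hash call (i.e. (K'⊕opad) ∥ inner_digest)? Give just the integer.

92

Key is 13 ≤ 64 bytes, zero-padded: |K'| = 64.
Outer input = (K'⊕opad) ∥ H(inner) → 64 + 28 = 92 bytes.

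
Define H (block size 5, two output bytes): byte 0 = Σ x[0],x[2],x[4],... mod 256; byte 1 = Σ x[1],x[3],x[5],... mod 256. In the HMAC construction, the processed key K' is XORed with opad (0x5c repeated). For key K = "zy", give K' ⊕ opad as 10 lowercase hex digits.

26255c5c5c

Key "zy" = 7a 79 is 2 bytes ≤ B = 5; zero-pad to 5 bytes: K' = 7a 79 00 00 00.
XOR each byte with 0x5c: 7a⊕5c=26, 79⊕5c=25, 00⊕5c=5c, 00⊕5c=5c, 00⊕5c=5c.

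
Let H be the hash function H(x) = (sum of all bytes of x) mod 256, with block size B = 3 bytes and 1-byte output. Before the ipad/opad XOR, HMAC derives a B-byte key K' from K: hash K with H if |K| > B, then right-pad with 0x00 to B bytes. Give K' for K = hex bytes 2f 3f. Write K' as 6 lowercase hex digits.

Key hex bytes 2f 3f is 2 bytes ≤ B = 3; zero-pad to 3 bytes: K' = 2f 3f 00.

2f3f00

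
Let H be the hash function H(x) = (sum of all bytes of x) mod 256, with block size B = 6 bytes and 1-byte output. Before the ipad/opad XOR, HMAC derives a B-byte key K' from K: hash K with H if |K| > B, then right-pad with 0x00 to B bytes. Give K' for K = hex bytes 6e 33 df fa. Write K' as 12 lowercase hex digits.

6e33dffa0000

Key hex bytes 6e 33 df fa is 4 bytes ≤ B = 6; zero-pad to 6 bytes: K' = 6e 33 df fa 00 00.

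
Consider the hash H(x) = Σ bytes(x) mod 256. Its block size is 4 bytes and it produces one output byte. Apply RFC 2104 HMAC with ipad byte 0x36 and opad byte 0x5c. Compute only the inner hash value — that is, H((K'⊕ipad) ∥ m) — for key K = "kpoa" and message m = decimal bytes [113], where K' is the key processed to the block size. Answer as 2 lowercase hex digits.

c4

Key "kpoa" = 6b 70 6f 61 is exactly B = 4 bytes: K' = 6b 70 6f 61.
K' ⊕ ipad = 5d 46 59 57.
Inner input = 5d 46 59 57 ∥ 71.
Inner hash: sum = 93+70+89+87+113 = 452; mod 256 = 196 → c4.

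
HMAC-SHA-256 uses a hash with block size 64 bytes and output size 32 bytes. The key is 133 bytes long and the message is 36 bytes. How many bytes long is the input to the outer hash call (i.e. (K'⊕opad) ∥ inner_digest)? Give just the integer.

Key is 133 > 64 bytes, so it is hashed to 32 bytes then zero-padded to 64: |K'| = 64.
Outer input = (K'⊕opad) ∥ H(inner) → 64 + 32 = 96 bytes.

96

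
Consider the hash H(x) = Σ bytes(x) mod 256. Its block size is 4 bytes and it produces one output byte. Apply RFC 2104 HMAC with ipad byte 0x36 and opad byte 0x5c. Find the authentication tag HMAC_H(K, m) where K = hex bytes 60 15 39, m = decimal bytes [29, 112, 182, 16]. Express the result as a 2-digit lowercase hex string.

Key hex bytes 60 15 39 is 3 bytes ≤ B = 4; zero-pad to 4 bytes: K' = 60 15 39 00.
K' ⊕ ipad = 56 23 0f 36.  K' ⊕ opad = 3c 49 65 5c.
Inner input = (K'⊕ipad) ∥ m = 56 23 0f 36 ∥ 1d 70 b6 10.
Inner hash: sum = 86+35+15+54+29+112+182+16 = 529; mod 256 = 17 → 11.
Outer input = (K'⊕opad) ∥ inner = 3c 49 65 5c ∥ 11.
Outer hash (tag): sum = 60+73+101+92+17 = 343; mod 256 = 87 → 57.

57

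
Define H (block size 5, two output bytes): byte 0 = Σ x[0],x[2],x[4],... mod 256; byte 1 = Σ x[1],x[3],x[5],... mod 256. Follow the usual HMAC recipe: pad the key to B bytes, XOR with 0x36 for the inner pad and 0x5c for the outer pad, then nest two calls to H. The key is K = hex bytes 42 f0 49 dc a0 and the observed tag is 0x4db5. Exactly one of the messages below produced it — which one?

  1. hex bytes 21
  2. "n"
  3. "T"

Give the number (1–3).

Key hex bytes 42 f0 49 dc a0 is exactly B = 5 bytes: K' = 42 f0 49 dc a0.
K' ⊕ ipad = 74 c6 7f ea 96; K' ⊕ opad = 1e ac 15 80 fc.
m1: inner = H(74 c6 7f ea 96 21) = 89 d1; tag = H(1e ac 15 80 fc 89 d1) = 00b5
m2: inner = H(74 c6 7f ea 96 6e) = 89 1e; tag = H(1e ac 15 80 fc 89 1e) = 4db5 ← matches
m3: inner = H(74 c6 7f ea 96 54) = 89 04; tag = H(1e ac 15 80 fc 89 04) = 33b5

2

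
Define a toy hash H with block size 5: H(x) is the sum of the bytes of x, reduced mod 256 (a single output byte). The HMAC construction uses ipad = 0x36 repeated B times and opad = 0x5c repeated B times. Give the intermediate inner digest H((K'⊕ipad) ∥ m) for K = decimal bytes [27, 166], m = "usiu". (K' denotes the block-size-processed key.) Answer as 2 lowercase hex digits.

Key decimal bytes [27, 166] = 1b a6 is 2 bytes ≤ B = 5; zero-pad to 5 bytes: K' = 1b a6 00 00 00.
K' ⊕ ipad = 2d 90 36 36 36.
Inner input = 2d 90 36 36 36 ∥ 75 73 69 75.
Inner hash: sum = 45+144+54+54+54+117+115+105+117 = 805; mod 256 = 37 → 25.

25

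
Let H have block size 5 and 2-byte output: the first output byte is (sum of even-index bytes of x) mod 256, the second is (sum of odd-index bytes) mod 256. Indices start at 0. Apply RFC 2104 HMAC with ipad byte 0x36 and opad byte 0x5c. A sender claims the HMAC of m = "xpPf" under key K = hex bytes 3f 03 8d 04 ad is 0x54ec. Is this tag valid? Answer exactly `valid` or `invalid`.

Key hex bytes 3f 03 8d 04 ad is exactly B = 5 bytes: K' = 3f 03 8d 04 ad.
K' ⊕ ipad = 09 35 bb 32 9b; K' ⊕ opad = 63 5f d1 58 f1.
Inner hash: even-index sum = 565 mod 256 = 53; odd-index sum = 303 mod 256 = 47 → 35 2f.
Outer hash (recomputed tag): even-index sum = 596 mod 256 = 84; odd-index sum = 236 mod 256 = 236 → 54 ec.
Recomputed tag = 54ec; claimed = 54ec → match.

valid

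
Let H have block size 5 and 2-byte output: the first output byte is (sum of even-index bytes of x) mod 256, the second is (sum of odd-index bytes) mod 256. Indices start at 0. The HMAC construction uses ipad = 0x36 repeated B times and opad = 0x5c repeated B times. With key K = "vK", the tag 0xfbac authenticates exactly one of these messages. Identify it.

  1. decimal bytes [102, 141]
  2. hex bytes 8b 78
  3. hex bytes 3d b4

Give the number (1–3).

1

Key "vK" = 76 4b is 2 bytes ≤ B = 5; zero-pad to 5 bytes: K' = 76 4b 00 00 00.
K' ⊕ ipad = 40 7d 36 36 36; K' ⊕ opad = 2a 17 5c 5c 5c.
m1: inner = H(40 7d 36 36 36 66 8d) = 39 19; tag = H(2a 17 5c 5c 5c 39 19) = fbac ← matches
m2: inner = H(40 7d 36 36 36 8b 78) = 24 3e; tag = H(2a 17 5c 5c 5c 24 3e) = 2097
m3: inner = H(40 7d 36 36 36 3d b4) = 60 f0; tag = H(2a 17 5c 5c 5c 60 f0) = d2d3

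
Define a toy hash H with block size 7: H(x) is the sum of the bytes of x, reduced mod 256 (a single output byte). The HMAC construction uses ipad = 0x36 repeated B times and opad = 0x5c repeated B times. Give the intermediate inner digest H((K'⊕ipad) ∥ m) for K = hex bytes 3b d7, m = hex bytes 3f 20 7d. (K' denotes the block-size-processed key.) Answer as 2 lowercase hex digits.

Key hex bytes 3b d7 is 2 bytes ≤ B = 7; zero-pad to 7 bytes: K' = 3b d7 00 00 00 00 00.
K' ⊕ ipad = 0d e1 36 36 36 36 36.
Inner input = 0d e1 36 36 36 36 36 ∥ 3f 20 7d.
Inner hash: sum = 13+225+54+54+54+54+54+63+32+125 = 728; mod 256 = 216 → d8.

d8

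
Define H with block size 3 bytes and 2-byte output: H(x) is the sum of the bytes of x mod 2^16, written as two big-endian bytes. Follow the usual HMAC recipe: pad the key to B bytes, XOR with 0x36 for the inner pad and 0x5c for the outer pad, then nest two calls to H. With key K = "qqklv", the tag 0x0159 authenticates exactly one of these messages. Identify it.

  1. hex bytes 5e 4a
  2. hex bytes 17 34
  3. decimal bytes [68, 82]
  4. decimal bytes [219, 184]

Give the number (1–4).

1

Key "qqklv" = 71 71 6b 6c 76 is 5 bytes > B = 3, so hash it first: H(key) = 02 2f, then zero-pad to 3 bytes: K' = 02 2f 00.
K' ⊕ ipad = 34 19 36; K' ⊕ opad = 5e 73 5c.
m1: inner = H(34 19 36 5e 4a) = 01 2b; tag = H(5e 73 5c 01 2b) = 0159 ← matches
m2: inner = H(34 19 36 17 34) = 00 ce; tag = H(5e 73 5c 00 ce) = 01fb
m3: inner = H(34 19 36 44 52) = 01 19; tag = H(5e 73 5c 01 19) = 0147
m4: inner = H(34 19 36 db b8) = 02 16; tag = H(5e 73 5c 02 16) = 0145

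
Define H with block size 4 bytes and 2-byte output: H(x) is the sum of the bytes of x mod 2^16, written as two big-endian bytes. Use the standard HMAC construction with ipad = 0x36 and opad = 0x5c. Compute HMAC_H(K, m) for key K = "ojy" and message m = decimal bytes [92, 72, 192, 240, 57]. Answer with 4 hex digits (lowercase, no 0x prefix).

01b4

Key "ojy" = 6f 6a 79 is 3 bytes ≤ B = 4; zero-pad to 4 bytes: K' = 6f 6a 79 00.
K' ⊕ ipad = 59 5c 4f 36.  K' ⊕ opad = 33 36 25 5c.
Inner input = (K'⊕ipad) ∥ m = 59 5c 4f 36 ∥ 5c 48 c0 f0 39.
Inner hash: sum = 89+92+79+54+92+72+192+240+57 = 967 → 03 c7.
Outer input = (K'⊕opad) ∥ inner = 33 36 25 5c ∥ 03 c7.
Outer hash (tag): sum = 51+54+37+92+3+199 = 436 → 01 b4.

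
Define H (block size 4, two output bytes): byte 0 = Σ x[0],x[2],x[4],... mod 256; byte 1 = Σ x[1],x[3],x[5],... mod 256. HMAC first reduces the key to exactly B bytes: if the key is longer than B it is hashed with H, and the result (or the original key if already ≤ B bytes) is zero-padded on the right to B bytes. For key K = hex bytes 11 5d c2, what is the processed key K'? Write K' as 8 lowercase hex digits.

Key hex bytes 11 5d c2 is 3 bytes ≤ B = 4; zero-pad to 4 bytes: K' = 11 5d c2 00.

115dc200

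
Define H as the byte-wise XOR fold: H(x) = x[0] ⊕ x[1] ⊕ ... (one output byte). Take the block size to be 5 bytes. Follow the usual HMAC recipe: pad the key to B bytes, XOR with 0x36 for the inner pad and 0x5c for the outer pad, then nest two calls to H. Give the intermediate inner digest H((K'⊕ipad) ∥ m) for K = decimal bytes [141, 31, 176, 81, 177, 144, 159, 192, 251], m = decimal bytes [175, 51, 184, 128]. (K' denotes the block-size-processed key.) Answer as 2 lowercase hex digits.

64

Key decimal bytes [141, 31, 176, 81, 177, 144, 159, 192, 251] = 8d 1f b0 51 b1 90 9f c0 fb is 9 bytes > B = 5, so hash it first: H(key) = f6, then zero-pad to 5 bytes: K' = f6 00 00 00 00.
K' ⊕ ipad = c0 36 36 36 36.
Inner input = c0 36 36 36 36 ∥ af 33 b8 80.
Inner hash: XOR c0⊕36⊕36⊕36⊕36⊕af⊕33⊕b8⊕80 = 64.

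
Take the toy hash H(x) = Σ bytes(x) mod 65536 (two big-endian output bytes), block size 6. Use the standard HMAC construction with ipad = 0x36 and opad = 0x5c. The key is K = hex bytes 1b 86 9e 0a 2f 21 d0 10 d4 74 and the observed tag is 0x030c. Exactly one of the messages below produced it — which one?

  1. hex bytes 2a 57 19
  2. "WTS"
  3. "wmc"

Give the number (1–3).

Key hex bytes 1b 86 9e 0a 2f 21 d0 10 d4 74 is 10 bytes > B = 6, so hash it first: H(key) = 03 c1, then zero-pad to 6 bytes: K' = 03 c1 00 00 00 00.
K' ⊕ ipad = 35 f7 36 36 36 36; K' ⊕ opad = 5f 9d 5c 5c 5c 5c.
m1: inner = H(35 f7 36 36 36 36 2a 57 19) = 02 9e; tag = H(5f 9d 5c 5c 5c 5c 02 9e) = 030c ← matches
m2: inner = H(35 f7 36 36 36 36 57 54 53) = 03 02; tag = H(5f 9d 5c 5c 5c 5c 03 02) = 0271
m3: inner = H(35 f7 36 36 36 36 77 6d 63) = 03 4b; tag = H(5f 9d 5c 5c 5c 5c 03 4b) = 02ba

1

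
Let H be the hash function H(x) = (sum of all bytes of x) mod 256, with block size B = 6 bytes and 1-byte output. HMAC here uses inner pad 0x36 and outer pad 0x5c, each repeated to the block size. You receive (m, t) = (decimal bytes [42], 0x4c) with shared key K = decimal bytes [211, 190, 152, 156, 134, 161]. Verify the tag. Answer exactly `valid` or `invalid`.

Key decimal bytes [211, 190, 152, 156, 134, 161] = d3 be 98 9c 86 a1 is exactly B = 6 bytes: K' = d3 be 98 9c 86 a1.
K' ⊕ ipad = e5 88 ae aa b0 97; K' ⊕ opad = 8f e2 c4 c0 da fd.
Inner hash: sum = 229+136+174+170+176+151+42 = 1078; mod 256 = 54 → 36.
Outer hash (recomputed tag): sum = 143+226+196+192+218+253+54 = 1282; mod 256 = 2 → 02.
Recomputed tag = 02; claimed = 4c → mismatch.

invalid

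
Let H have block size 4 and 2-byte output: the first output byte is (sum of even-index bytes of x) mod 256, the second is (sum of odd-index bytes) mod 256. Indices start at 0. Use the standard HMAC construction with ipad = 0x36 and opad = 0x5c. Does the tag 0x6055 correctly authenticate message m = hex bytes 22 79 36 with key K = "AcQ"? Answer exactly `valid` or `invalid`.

Key "AcQ" = 41 63 51 is 3 bytes ≤ B = 4; zero-pad to 4 bytes: K' = 41 63 51 00.
K' ⊕ ipad = 77 55 67 36; K' ⊕ opad = 1d 3f 0d 5c.
Inner hash: even-index sum = 310 mod 256 = 54; odd-index sum = 260 mod 256 = 4 → 36 04.
Outer hash (recomputed tag): even-index sum = 96 mod 256 = 96; odd-index sum = 159 mod 256 = 159 → 60 9f.
Recomputed tag = 609f; claimed = 6055 → mismatch.

invalid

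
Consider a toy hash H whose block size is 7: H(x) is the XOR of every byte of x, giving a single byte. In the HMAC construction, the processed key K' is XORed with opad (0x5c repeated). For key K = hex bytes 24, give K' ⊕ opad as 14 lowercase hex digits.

Key hex bytes 24 is 1 byte ≤ B = 7; zero-pad to 7 bytes: K' = 24 00 00 00 00 00 00.
XOR each byte with 0x5c: 24⊕5c=78, 00⊕5c=5c, 00⊕5c=5c, 00⊕5c=5c, 00⊕5c=5c, 00⊕5c=5c, 00⊕5c=5c.

785c5c5c5c5c5c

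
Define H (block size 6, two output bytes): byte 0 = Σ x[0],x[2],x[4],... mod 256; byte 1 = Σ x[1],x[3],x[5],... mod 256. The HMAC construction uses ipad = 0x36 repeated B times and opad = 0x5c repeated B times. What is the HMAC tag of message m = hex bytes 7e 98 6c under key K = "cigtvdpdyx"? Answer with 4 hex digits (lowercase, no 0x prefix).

Key "cigtvdpdyx" = 63 69 67 74 76 64 70 64 79 78 is 10 bytes > B = 6, so hash it first: H(key) = 29 1d, then zero-pad to 6 bytes: K' = 29 1d 00 00 00 00.
K' ⊕ ipad = 1f 2b 36 36 36 36.  K' ⊕ opad = 75 41 5c 5c 5c 5c.
Inner input = (K'⊕ipad) ∥ m = 1f 2b 36 36 36 36 ∥ 7e 98 6c.
Inner hash: even-index sum = 373 mod 256 = 117; odd-index sum = 303 mod 256 = 47 → 75 2f.
Outer input = (K'⊕opad) ∥ inner = 75 41 5c 5c 5c 5c ∥ 75 2f.
Outer hash (tag): even-index sum = 418 mod 256 = 162; odd-index sum = 296 mod 256 = 40 → a2 28.

a228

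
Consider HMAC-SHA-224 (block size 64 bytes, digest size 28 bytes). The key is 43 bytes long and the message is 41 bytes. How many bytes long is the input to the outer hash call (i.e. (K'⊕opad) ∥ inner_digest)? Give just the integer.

Key is 43 ≤ 64 bytes, zero-padded: |K'| = 64.
Outer input = (K'⊕opad) ∥ H(inner) → 64 + 28 = 92 bytes.

92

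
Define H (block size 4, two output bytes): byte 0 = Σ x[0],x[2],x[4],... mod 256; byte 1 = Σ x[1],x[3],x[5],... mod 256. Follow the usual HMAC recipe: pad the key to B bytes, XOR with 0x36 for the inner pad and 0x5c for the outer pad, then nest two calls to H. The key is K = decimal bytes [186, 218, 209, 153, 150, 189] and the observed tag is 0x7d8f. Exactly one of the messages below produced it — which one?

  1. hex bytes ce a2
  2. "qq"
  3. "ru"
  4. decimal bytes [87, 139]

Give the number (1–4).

4

Key decimal bytes [186, 218, 209, 153, 150, 189] = ba da d1 99 96 bd is 6 bytes > B = 4, so hash it first: H(key) = 21 30, then zero-pad to 4 bytes: K' = 21 30 00 00.
K' ⊕ ipad = 17 06 36 36; K' ⊕ opad = 7d 6c 5c 5c.
m1: inner = H(17 06 36 36 ce a2) = 1b de; tag = H(7d 6c 5c 5c 1b de) = f4a6
m2: inner = H(17 06 36 36 71 71) = be ad; tag = H(7d 6c 5c 5c be ad) = 9775
m3: inner = H(17 06 36 36 72 75) = bf b1; tag = H(7d 6c 5c 5c bf b1) = 9879
m4: inner = H(17 06 36 36 57 8b) = a4 c7; tag = H(7d 6c 5c 5c a4 c7) = 7d8f ← matches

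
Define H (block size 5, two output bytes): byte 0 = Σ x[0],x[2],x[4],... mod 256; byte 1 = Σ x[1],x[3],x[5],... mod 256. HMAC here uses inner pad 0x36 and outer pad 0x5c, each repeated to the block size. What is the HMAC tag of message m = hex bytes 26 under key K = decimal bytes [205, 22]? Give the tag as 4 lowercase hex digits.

Key decimal bytes [205, 22] = cd 16 is 2 bytes ≤ B = 5; zero-pad to 5 bytes: K' = cd 16 00 00 00.
K' ⊕ ipad = fb 20 36 36 36.  K' ⊕ opad = 91 4a 5c 5c 5c.
Inner input = (K'⊕ipad) ∥ m = fb 20 36 36 36 ∥ 26.
Inner hash: even-index sum = 359 mod 256 = 103; odd-index sum = 124 mod 256 = 124 → 67 7c.
Outer input = (K'⊕opad) ∥ inner = 91 4a 5c 5c 5c ∥ 67 7c.
Outer hash (tag): even-index sum = 453 mod 256 = 197; odd-index sum = 269 mod 256 = 13 → c5 0d.

c50d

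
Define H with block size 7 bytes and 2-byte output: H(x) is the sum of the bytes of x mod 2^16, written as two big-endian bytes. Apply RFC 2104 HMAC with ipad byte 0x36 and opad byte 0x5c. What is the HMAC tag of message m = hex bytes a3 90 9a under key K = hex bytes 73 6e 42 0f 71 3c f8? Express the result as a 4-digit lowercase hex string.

023d

Key hex bytes 73 6e 42 0f 71 3c f8 is exactly B = 7 bytes: K' = 73 6e 42 0f 71 3c f8.
K' ⊕ ipad = 45 58 74 39 47 0a ce.  K' ⊕ opad = 2f 32 1e 53 2d 60 a4.
Inner input = (K'⊕ipad) ∥ m = 45 58 74 39 47 0a ce ∥ a3 90 9a.
Inner hash: sum = 69+88+116+57+71+10+206+163+144+154 = 1078 → 04 36.
Outer input = (K'⊕opad) ∥ inner = 2f 32 1e 53 2d 60 a4 ∥ 04 36.
Outer hash (tag): sum = 47+50+30+83+45+96+164+4+54 = 573 → 02 3d.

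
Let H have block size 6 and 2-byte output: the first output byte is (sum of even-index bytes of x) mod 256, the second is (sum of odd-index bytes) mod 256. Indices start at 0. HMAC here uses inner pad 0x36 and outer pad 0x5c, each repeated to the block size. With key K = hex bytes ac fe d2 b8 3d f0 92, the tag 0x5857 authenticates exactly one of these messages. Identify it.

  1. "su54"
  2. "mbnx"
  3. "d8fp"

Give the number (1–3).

Key hex bytes ac fe d2 b8 3d f0 92 is 7 bytes > B = 6, so hash it first: H(key) = 4d a6, then zero-pad to 6 bytes: K' = 4d a6 00 00 00 00.
K' ⊕ ipad = 7b 90 36 36 36 36; K' ⊕ opad = 11 fa 5c 5c 5c 5c.
m1: inner = H(7b 90 36 36 36 36 73 75 35 34) = 8f a5; tag = H(11 fa 5c 5c 5c 5c 8f a5) = 5857 ← matches
m2: inner = H(7b 90 36 36 36 36 6d 62 6e 78) = c2 d6; tag = H(11 fa 5c 5c 5c 5c c2 d6) = 8b88
m3: inner = H(7b 90 36 36 36 36 64 38 66 70) = b1 a4; tag = H(11 fa 5c 5c 5c 5c b1 a4) = 7a56

1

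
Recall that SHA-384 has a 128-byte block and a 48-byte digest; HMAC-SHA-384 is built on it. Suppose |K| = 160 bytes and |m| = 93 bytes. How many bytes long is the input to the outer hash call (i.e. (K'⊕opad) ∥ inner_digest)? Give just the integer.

Key is 160 > 128 bytes, so it is hashed to 48 bytes then zero-padded to 128: |K'| = 128.
Outer input = (K'⊕opad) ∥ H(inner) → 128 + 48 = 176 bytes.

176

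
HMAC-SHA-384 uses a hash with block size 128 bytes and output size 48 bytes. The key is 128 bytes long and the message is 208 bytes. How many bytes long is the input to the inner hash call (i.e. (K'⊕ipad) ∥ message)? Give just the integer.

Key is 128 ≤ 128 bytes, zero-padded: |K'| = 128.
Inner input = (K'⊕ipad) ∥ m → 128 + 208 = 336 bytes.

336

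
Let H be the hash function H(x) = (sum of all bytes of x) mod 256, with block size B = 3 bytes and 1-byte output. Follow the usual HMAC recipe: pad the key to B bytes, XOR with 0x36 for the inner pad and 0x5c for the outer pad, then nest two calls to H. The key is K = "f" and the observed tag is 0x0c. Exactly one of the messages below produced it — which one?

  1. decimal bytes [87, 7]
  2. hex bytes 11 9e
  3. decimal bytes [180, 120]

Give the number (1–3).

1

Key "f" = 66 is 1 byte ≤ B = 3; zero-pad to 3 bytes: K' = 66 00 00.
K' ⊕ ipad = 50 36 36; K' ⊕ opad = 3a 5c 5c.
m1: inner = H(50 36 36 57 07) = 1a; tag = H(3a 5c 5c 1a) = 0c ← matches
m2: inner = H(50 36 36 11 9e) = 6b; tag = H(3a 5c 5c 6b) = 5d
m3: inner = H(50 36 36 b4 78) = e8; tag = H(3a 5c 5c e8) = da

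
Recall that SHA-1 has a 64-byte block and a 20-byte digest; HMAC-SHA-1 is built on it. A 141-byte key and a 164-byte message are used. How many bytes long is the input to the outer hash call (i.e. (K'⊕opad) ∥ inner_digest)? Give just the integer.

84

Key is 141 > 64 bytes, so it is hashed to 20 bytes then zero-padded to 64: |K'| = 64.
Outer input = (K'⊕opad) ∥ H(inner) → 64 + 20 = 84 bytes.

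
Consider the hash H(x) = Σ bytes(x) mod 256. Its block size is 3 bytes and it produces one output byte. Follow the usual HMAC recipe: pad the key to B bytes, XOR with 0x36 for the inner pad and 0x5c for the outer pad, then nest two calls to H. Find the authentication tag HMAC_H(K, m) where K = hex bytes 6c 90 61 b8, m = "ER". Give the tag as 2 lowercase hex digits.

27

Key hex bytes 6c 90 61 b8 is 4 bytes > B = 3, so hash it first: H(key) = 15, then zero-pad to 3 bytes: K' = 15 00 00.
K' ⊕ ipad = 23 36 36.  K' ⊕ opad = 49 5c 5c.
Inner input = (K'⊕ipad) ∥ m = 23 36 36 ∥ 45 52.
Inner hash: sum = 35+54+54+69+82 = 294; mod 256 = 38 → 26.
Outer input = (K'⊕opad) ∥ inner = 49 5c 5c ∥ 26.
Outer hash (tag): sum = 73+92+92+38 = 295; mod 256 = 39 → 27.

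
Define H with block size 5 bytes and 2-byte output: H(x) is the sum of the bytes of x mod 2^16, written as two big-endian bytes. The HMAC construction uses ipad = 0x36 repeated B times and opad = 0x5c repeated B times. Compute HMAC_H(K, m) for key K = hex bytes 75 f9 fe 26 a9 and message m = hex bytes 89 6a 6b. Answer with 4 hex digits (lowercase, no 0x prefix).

03c9

Key hex bytes 75 f9 fe 26 a9 is exactly B = 5 bytes: K' = 75 f9 fe 26 a9.
K' ⊕ ipad = 43 cf c8 10 9f.  K' ⊕ opad = 29 a5 a2 7a f5.
Inner input = (K'⊕ipad) ∥ m = 43 cf c8 10 9f ∥ 89 6a 6b.
Inner hash: sum = 67+207+200+16+159+137+106+107 = 999 → 03 e7.
Outer input = (K'⊕opad) ∥ inner = 29 a5 a2 7a f5 ∥ 03 e7.
Outer hash (tag): sum = 41+165+162+122+245+3+231 = 969 → 03 c9.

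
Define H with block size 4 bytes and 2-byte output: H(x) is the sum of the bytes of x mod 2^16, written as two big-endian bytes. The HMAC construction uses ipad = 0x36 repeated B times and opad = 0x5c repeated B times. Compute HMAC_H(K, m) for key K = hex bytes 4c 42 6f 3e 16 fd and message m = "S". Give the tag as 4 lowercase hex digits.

Key hex bytes 4c 42 6f 3e 16 fd is 6 bytes > B = 4, so hash it first: H(key) = 02 4e, then zero-pad to 4 bytes: K' = 02 4e 00 00.
K' ⊕ ipad = 34 78 36 36.  K' ⊕ opad = 5e 12 5c 5c.
Inner input = (K'⊕ipad) ∥ m = 34 78 36 36 ∥ 53.
Inner hash: sum = 52+120+54+54+83 = 363 → 01 6b.
Outer input = (K'⊕opad) ∥ inner = 5e 12 5c 5c ∥ 01 6b.
Outer hash (tag): sum = 94+18+92+92+1+107 = 404 → 01 94.

0194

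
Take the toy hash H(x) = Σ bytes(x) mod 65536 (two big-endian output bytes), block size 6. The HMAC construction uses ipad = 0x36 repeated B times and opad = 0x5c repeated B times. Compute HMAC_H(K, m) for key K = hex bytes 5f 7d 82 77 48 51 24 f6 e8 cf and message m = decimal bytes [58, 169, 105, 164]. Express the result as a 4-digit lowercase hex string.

0233

Key hex bytes 5f 7d 82 77 48 51 24 f6 e8 cf is 10 bytes > B = 6, so hash it first: H(key) = 05 3f, then zero-pad to 6 bytes: K' = 05 3f 00 00 00 00.
K' ⊕ ipad = 33 09 36 36 36 36.  K' ⊕ opad = 59 63 5c 5c 5c 5c.
Inner input = (K'⊕ipad) ∥ m = 33 09 36 36 36 36 ∥ 3a a9 69 a4.
Inner hash: sum = 51+9+54+54+54+54+58+169+105+164 = 772 → 03 04.
Outer input = (K'⊕opad) ∥ inner = 59 63 5c 5c 5c 5c ∥ 03 04.
Outer hash (tag): sum = 89+99+92+92+92+92+3+4 = 563 → 02 33.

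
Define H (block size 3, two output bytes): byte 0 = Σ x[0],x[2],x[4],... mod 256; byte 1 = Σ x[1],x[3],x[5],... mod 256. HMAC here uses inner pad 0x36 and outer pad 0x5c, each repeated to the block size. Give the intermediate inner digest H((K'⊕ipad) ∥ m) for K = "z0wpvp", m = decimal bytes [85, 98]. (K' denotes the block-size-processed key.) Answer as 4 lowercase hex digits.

Key "z0wpvp" = 7a 30 77 70 76 70 is 6 bytes > B = 3, so hash it first: H(key) = 67 10, then zero-pad to 3 bytes: K' = 67 10 00.
K' ⊕ ipad = 51 26 36.
Inner input = 51 26 36 ∥ 55 62.
Inner hash: even-index sum = 233 mod 256 = 233; odd-index sum = 123 mod 256 = 123 → e9 7b.

e97b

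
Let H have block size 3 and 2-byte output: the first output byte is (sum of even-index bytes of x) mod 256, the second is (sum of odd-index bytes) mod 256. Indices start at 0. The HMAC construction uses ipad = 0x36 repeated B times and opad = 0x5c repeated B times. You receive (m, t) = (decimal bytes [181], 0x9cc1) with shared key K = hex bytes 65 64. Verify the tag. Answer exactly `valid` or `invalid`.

valid

Key hex bytes 65 64 is 2 bytes ≤ B = 3; zero-pad to 3 bytes: K' = 65 64 00.
K' ⊕ ipad = 53 52 36; K' ⊕ opad = 39 38 5c.
Inner hash: even-index sum = 137 mod 256 = 137; odd-index sum = 263 mod 256 = 7 → 89 07.
Outer hash (recomputed tag): even-index sum = 156 mod 256 = 156; odd-index sum = 193 mod 256 = 193 → 9c c1.
Recomputed tag = 9cc1; claimed = 9cc1 → match.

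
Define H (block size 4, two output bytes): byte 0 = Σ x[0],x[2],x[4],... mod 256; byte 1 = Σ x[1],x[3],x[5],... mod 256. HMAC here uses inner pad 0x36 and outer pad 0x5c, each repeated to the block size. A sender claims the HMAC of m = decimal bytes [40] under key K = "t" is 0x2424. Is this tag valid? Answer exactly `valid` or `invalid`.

valid

Key "t" = 74 is 1 byte ≤ B = 4; zero-pad to 4 bytes: K' = 74 00 00 00.
K' ⊕ ipad = 42 36 36 36; K' ⊕ opad = 28 5c 5c 5c.
Inner hash: even-index sum = 160 mod 256 = 160; odd-index sum = 108 mod 256 = 108 → a0 6c.
Outer hash (recomputed tag): even-index sum = 292 mod 256 = 36; odd-index sum = 292 mod 256 = 36 → 24 24.
Recomputed tag = 2424; claimed = 2424 → match.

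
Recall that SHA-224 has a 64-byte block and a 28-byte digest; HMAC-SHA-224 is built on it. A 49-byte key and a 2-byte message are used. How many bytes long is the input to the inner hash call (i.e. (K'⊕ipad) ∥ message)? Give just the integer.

66

Key is 49 ≤ 64 bytes, zero-padded: |K'| = 64.
Inner input = (K'⊕ipad) ∥ m → 64 + 2 = 66 bytes.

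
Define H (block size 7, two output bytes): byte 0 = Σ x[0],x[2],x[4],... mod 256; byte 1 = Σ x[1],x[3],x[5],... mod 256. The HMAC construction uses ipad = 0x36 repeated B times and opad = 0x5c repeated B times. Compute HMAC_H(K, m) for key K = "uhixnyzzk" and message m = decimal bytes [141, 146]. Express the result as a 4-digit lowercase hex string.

Key "uhixnyzzk" = 75 68 69 78 6e 79 7a 7a 6b is 9 bytes > B = 7, so hash it first: H(key) = 31 d3, then zero-pad to 7 bytes: K' = 31 d3 00 00 00 00 00.
K' ⊕ ipad = 07 e5 36 36 36 36 36.  K' ⊕ opad = 6d 8f 5c 5c 5c 5c 5c.
Inner input = (K'⊕ipad) ∥ m = 07 e5 36 36 36 36 36 ∥ 8d 92.
Inner hash: even-index sum = 315 mod 256 = 59; odd-index sum = 478 mod 256 = 222 → 3b de.
Outer input = (K'⊕opad) ∥ inner = 6d 8f 5c 5c 5c 5c 5c ∥ 3b de.
Outer hash (tag): even-index sum = 607 mod 256 = 95; odd-index sum = 386 mod 256 = 130 → 5f 82.

5f82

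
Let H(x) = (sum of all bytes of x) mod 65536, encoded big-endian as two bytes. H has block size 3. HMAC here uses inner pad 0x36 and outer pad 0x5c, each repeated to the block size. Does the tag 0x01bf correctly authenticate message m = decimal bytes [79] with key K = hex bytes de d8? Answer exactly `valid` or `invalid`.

Key hex bytes de d8 is 2 bytes ≤ B = 3; zero-pad to 3 bytes: K' = de d8 00.
K' ⊕ ipad = e8 ee 36; K' ⊕ opad = 82 84 5c.
Inner hash: sum = 232+238+54+79 = 603 → 02 5b.
Outer hash (recomputed tag): sum = 130+132+92+2+91 = 447 → 01 bf.
Recomputed tag = 01bf; claimed = 01bf → match.

valid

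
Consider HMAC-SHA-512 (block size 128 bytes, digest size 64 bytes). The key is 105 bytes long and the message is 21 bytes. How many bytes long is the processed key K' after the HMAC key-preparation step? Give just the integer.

Key is 105 ≤ 128 bytes, zero-padded: |K'| = 128.

128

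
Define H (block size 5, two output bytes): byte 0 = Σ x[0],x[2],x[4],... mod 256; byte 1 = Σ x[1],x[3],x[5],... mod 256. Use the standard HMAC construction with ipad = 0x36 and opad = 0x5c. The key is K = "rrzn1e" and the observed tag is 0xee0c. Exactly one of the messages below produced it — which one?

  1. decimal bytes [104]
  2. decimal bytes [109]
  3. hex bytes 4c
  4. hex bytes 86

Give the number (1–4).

Key "rrzn1e" = 72 72 7a 6e 31 65 is 6 bytes > B = 5, so hash it first: H(key) = 1d 45, then zero-pad to 5 bytes: K' = 1d 45 00 00 00.
K' ⊕ ipad = 2b 73 36 36 36; K' ⊕ opad = 41 19 5c 5c 5c.
m1: inner = H(2b 73 36 36 36 68) = 97 11; tag = H(41 19 5c 5c 5c 97 11) = 0a0c
m2: inner = H(2b 73 36 36 36 6d) = 97 16; tag = H(41 19 5c 5c 5c 97 16) = 0f0c
m3: inner = H(2b 73 36 36 36 4c) = 97 f5; tag = H(41 19 5c 5c 5c 97 f5) = ee0c ← matches
m4: inner = H(2b 73 36 36 36 86) = 97 2f; tag = H(41 19 5c 5c 5c 97 2f) = 280c

3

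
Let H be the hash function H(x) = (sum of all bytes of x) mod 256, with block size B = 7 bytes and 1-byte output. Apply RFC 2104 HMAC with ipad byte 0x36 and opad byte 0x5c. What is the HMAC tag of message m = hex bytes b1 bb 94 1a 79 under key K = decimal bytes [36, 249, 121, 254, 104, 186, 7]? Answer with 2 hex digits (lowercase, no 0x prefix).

ff

Key decimal bytes [36, 249, 121, 254, 104, 186, 7] = 24 f9 79 fe 68 ba 07 is exactly B = 7 bytes: K' = 24 f9 79 fe 68 ba 07.
K' ⊕ ipad = 12 cf 4f c8 5e 8c 31.  K' ⊕ opad = 78 a5 25 a2 34 e6 5b.
Inner input = (K'⊕ipad) ∥ m = 12 cf 4f c8 5e 8c 31 ∥ b1 bb 94 1a 79.
Inner hash: sum = 18+207+79+200+94+140+49+177+187+148+26+121 = 1446; mod 256 = 166 → a6.
Outer input = (K'⊕opad) ∥ inner = 78 a5 25 a2 34 e6 5b ∥ a6.
Outer hash (tag): sum = 120+165+37+162+52+230+91+166 = 1023; mod 256 = 255 → ff.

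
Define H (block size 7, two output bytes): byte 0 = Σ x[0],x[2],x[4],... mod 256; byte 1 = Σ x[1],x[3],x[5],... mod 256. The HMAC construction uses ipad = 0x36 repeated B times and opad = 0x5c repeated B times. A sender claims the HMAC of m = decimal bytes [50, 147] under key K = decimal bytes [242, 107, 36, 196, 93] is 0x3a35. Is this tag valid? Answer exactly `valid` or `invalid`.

valid

Key decimal bytes [242, 107, 36, 196, 93] = f2 6b 24 c4 5d is 5 bytes ≤ B = 7; zero-pad to 7 bytes: K' = f2 6b 24 c4 5d 00 00.
K' ⊕ ipad = c4 5d 12 f2 6b 36 36; K' ⊕ opad = ae 37 78 98 01 5c 5c.
Inner hash: even-index sum = 522 mod 256 = 10; odd-index sum = 439 mod 256 = 183 → 0a b7.
Outer hash (recomputed tag): even-index sum = 570 mod 256 = 58; odd-index sum = 309 mod 256 = 53 → 3a 35.
Recomputed tag = 3a35; claimed = 3a35 → match.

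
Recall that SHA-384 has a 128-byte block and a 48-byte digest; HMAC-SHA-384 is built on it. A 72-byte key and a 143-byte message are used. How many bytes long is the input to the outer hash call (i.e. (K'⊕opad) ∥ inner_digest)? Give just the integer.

176

Key is 72 ≤ 128 bytes, zero-padded: |K'| = 128.
Outer input = (K'⊕opad) ∥ H(inner) → 128 + 48 = 176 bytes.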